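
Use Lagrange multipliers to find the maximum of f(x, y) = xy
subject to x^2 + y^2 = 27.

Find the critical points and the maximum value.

Lagrange conditions: y = 2*lambda*x and x = 2*lambda*y
If x = 0 then y = 0, violating the constraint, so x, y != 0.
Dividing: y/x = x/y => x^2 = y^2 => y = x or y = -x
Constraint: 2x^2 = 27 => x^2 = 27/2 => x = +/-sqrt(27/2)
Critical points: (sqrt(27/2), sqrt(27/2)), (-sqrt(27/2), -sqrt(27/2)), (sqrt(27/2), -sqrt(27/2)), (-sqrt(27/2), sqrt(27/2))
  y = x:  xy = x^2 = 27/2  at (sqrt(27/2), sqrt(27/2)) and (-sqrt(27/2), -sqrt(27/2))
  y = -x: xy = -x^2 = -27/2 at (sqrt(27/2), -sqrt(27/2)) and (-sqrt(27/2), sqrt(27/2))
Maximum xy = 27/2 at (sqrt(27/2), sqrt(27/2)) and (-sqrt(27/2), -sqrt(27/2))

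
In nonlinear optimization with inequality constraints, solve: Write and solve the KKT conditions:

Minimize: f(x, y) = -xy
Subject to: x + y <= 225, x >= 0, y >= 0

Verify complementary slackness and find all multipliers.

Problem: min -xy s.t. x + y <= 225 (multiplier lambda), x >= 0 (mu_x), y >= 0 (mu_y)
KKT stationarity: -y + lambda - mu_x = 0, -x + lambda - mu_y = 0, with lambda, mu_x, mu_y >= 0
Complementary slackness: lambda*(x + y - 225) = 0, mu_x*x = 0, mu_y*y = 0
If lambda = 0: y = -mu_x <= 0 and x = -mu_y <= 0 force x = y = 0 with f = 0; but x = y = 225/2 is feasible with f = -50625/4 < 0, so this is not the minimum. Hence lambda > 0 and x + y = 225.
Try x > 0, y > 0 (so mu_x = mu_y = 0): y = lambda, x = lambda => x = y = lambda
x + y = 225 => 2*lambda = 225 => lambda = 225/2
x* = y* = 225/2 > 0, consistent with mu_x = mu_y = 0.
(Any feasible point with x = 0 or y = 0 has f = 0 > -50625/4, so the minimum is not on those boundaries.)
min(-xy) = -50625/4 (i.e. max xy = 50625/4)
Multipliers: lambda = 225/2, mu_x = 0, mu_y = 0
Complementary slackness: lambda*(x + y - 225) = 225/2*(225/2 + 225/2 - 225) = 0, mu_x*x = 0*225/2 = 0, mu_y*y = 0*225/2 = 0. Satisfied.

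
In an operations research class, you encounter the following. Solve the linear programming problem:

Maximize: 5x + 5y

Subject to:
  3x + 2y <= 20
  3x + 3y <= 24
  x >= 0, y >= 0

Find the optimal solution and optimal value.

Feasible vertices: (0, 0), (0, 8), (4, 4), (20/3, 0)
Objective 5x + 5y at each:
  (0, 0): 0
  (0, 8): 40
  (4, 4): 40
  (20/3, 0): 100/3
Maximum is 40 at (0, 8).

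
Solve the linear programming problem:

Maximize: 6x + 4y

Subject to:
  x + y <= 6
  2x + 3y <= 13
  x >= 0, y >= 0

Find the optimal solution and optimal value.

Feasible vertices: (0, 0), (0, 13/3), (5, 1), (6, 0)
Objective 6x + 4y at each:
  (0, 0): 0
  (0, 13/3): 52/3
  (5, 1): 34
  (6, 0): 36
Maximum is 36 at (6, 0).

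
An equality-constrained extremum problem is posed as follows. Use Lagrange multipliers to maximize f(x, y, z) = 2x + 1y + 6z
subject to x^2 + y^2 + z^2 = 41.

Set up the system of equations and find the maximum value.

Lagrange conditions: 2 = 2*lambda*x, 1 = 2*lambda*y, 6 = 2*lambda*z
So x:2 = y:1 = z:6, i.e. x = 2t, y = 1t, z = 6t
Constraint: t^2*(2^2 + 1^2 + 6^2) = 41
  t^2 * 41 = 41  =>  t = sqrt(1)
Maximum = 2*2t + 1*1t + 6*6t = 41*sqrt(1) = 41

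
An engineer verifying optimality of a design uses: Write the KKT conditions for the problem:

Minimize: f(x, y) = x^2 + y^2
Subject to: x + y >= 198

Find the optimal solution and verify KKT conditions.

KKT conditions for min x^2 + y^2 s.t. x + y >= 198:
Stationarity: 2x = mu, 2y = mu
So x = y = mu/2.
Complementary slackness: mu*(x + y - 198) = 0
Primal feasibility: x + y >= 198; dual feasibility: mu >= 0
If mu = 0 then x = y = 0, but 0 + 0 < 198 is infeasible, so the constraint is active.
Constraint active: x + y = 2*(mu/2) = 198 => mu = 198
x = y = 99, f = 19602
Verify: stationarity 2*99 = 198 = mu; primal 99 + 99 = 198 >= 198; dual mu = 198 >= 0; complementary slackness 198*(198 - 198) = 0. All KKT conditions hold.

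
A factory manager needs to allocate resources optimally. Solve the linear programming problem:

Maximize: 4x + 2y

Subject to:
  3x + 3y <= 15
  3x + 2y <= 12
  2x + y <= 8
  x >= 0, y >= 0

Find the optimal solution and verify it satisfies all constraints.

Feasible vertices: (0, 0), (0, 5), (2, 3), (4, 0)
Objective 4x + 2y at each vertex:
  (0, 0): 0
  (0, 5): 10
  (2, 3): 14
  (4, 0): 16
Maximum is 16 at (4, 0).
Verify constraints at (x, y) = (4, 0):
  3*4 + 3*0 = 12 <= 15
  3*4 + 2*0 = 12 <= 12 (active)
  2*4 + 1*0 = 8 <= 8 (active)
  x = 4 >= 0, y = 0 >= 0. All constraints satisfied.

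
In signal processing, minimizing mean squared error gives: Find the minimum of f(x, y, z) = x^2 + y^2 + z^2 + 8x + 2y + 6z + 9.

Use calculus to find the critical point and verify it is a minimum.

f(x,y,z) = x^2 + y^2 + z^2 + 8x + 2y + 6z + 9
df/dx = 2x + (8) = 0 => x = -4
df/dy = 2y + (2) = 0 => y = -1
df/dz = 2z + (6) = 0 => z = -3
f(-4,-1,-3) = 1*(-4)^2 + 1*(-1)^2 + 1*(-3)^2 + 8*(-4) + 2*(-1) + 6*(-3) + 9 = -17
Hessian is diagonal with entries 2, 2, 2 > 0, confirmed minimum.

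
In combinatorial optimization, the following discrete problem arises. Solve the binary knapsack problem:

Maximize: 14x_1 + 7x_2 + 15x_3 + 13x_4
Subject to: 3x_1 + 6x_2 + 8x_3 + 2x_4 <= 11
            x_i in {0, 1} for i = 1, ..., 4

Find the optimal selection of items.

Items: item 1 (v=14, w=3), item 2 (v=7, w=6), item 3 (v=15, w=8), item 4 (v=13, w=2)
Capacity: 11
Checking all 16 subsets (w = total weight, v = total value):
  {}: w = 0, v = 0
  {1}: w = 3, v = 14
  {2}: w = 6, v = 7
  {3}: w = 8, v = 15
  {4}: w = 2, v = 13
  {1, 2}: w = 9, v = 21
  {1, 3}: w = 11, v = 29
  {1, 4}: w = 5, v = 27
  {2, 3}: w = 14 > 11, infeasible
  {2, 4}: w = 8, v = 20
  {3, 4}: w = 10, v = 28
  {1, 2, 3}: w = 17 > 11, infeasible
  {1, 2, 4}: w = 11, v = 34
  {1, 3, 4}: w = 13 > 11, infeasible
  {2, 3, 4}: w = 16 > 11, infeasible
  {1, 2, 3, 4}: w = 19 > 11, infeasible
Best feasible subset: items [1, 2, 4]
Total weight: 11 <= 11, total value: 34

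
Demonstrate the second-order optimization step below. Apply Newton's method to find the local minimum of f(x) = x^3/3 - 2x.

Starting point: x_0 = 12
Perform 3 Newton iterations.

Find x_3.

f(x) = x^3/3 - 2x
f'(x) = x^2 - 2, f''(x) = 2x
Newton update: x_{n+1} = x_n - (x_n^2 - 2)/(2*x_n)
Step 1: x_0 = 12, f'=142, f''=24, x_1 = 73/12
Step 2: x_1 = 73/12, f'=5041/144, f''=73/6, x_2 = 5617/1752
Step 3: x_2 = 5617/1752, f'=25411681/3069504, f''=5617/876, x_3 = 37689697/19681968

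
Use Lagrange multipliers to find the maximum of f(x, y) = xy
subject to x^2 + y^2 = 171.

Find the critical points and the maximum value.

Lagrange conditions: y = 2*lambda*x and x = 2*lambda*y
If x = 0 then y = 0, violating the constraint, so x, y != 0.
Dividing: y/x = x/y => x^2 = y^2 => y = x or y = -x
Constraint: 2x^2 = 171 => x^2 = 171/2 => x = +/-sqrt(171/2)
Critical points: (sqrt(171/2), sqrt(171/2)), (-sqrt(171/2), -sqrt(171/2)), (sqrt(171/2), -sqrt(171/2)), (-sqrt(171/2), sqrt(171/2))
  y = x:  xy = x^2 = 171/2  at (sqrt(171/2), sqrt(171/2)) and (-sqrt(171/2), -sqrt(171/2))
  y = -x: xy = -x^2 = -171/2 at (sqrt(171/2), -sqrt(171/2)) and (-sqrt(171/2), sqrt(171/2))
Maximum xy = 171/2 at (sqrt(171/2), sqrt(171/2)) and (-sqrt(171/2), -sqrt(171/2))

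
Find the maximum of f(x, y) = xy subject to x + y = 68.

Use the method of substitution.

Substitute y = 68 - x into f(x,y) = xy:
g(x) = x(68 - x) = 68x - x^2
g'(x) = 68 - 2x = 0  =>  x = 34
y = 68 - 34 = 34
Maximum value = 34 * 34 = 1156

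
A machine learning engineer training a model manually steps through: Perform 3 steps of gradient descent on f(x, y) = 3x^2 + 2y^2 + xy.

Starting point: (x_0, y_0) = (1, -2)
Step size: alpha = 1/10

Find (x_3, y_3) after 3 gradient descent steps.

f(x,y) = 3x^2 + 2y^2 + xy
grad_x = 6x + 1y, grad_y = 4y + 1x
Step 1: grad = (4, -7), (3/5, -13/10)
Step 2: grad = (23/10, -23/5), (37/100, -21/25)
Step 3: grad = (69/50, -299/100), (29/125, -541/1000)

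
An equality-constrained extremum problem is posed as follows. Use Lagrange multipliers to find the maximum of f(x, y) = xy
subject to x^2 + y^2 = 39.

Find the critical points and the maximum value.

Lagrange conditions: y = 2*lambda*x and x = 2*lambda*y
If x = 0 then y = 0, violating the constraint, so x, y != 0.
Dividing: y/x = x/y => x^2 = y^2 => y = x or y = -x
Constraint: 2x^2 = 39 => x^2 = 39/2 => x = +/-sqrt(39/2)
Critical points: (sqrt(39/2), sqrt(39/2)), (-sqrt(39/2), -sqrt(39/2)), (sqrt(39/2), -sqrt(39/2)), (-sqrt(39/2), sqrt(39/2))
  y = x:  xy = x^2 = 39/2  at (sqrt(39/2), sqrt(39/2)) and (-sqrt(39/2), -sqrt(39/2))
  y = -x: xy = -x^2 = -39/2 at (sqrt(39/2), -sqrt(39/2)) and (-sqrt(39/2), sqrt(39/2))
Maximum xy = 39/2 at (sqrt(39/2), sqrt(39/2)) and (-sqrt(39/2), -sqrt(39/2))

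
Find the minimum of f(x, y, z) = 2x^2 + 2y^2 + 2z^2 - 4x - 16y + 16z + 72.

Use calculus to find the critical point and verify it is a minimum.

f(x,y,z) = 2x^2 + 2y^2 + 2z^2 - 4x - 16y + 16z + 72
df/dx = 4x + (-4) = 0 => x = 1
df/dy = 4y + (-16) = 0 => y = 4
df/dz = 4z + (16) = 0 => z = -4
f(1,4,-4) = 2*(1)^2 + 2*(4)^2 + 2*(-4)^2 + -4*(1) + -16*(4) + 16*(-4) + 72 = 6
Hessian is diagonal with entries 4, 4, 4 > 0, confirmed minimum.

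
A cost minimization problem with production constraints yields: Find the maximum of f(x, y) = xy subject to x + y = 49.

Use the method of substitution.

Substitute y = 49 - x into f(x,y) = xy:
g(x) = x(49 - x) = 49x - x^2
g'(x) = 49 - 2x = 0  =>  x = 49/2
y = 49 - 49/2 = 49/2
Maximum value = (49/2) * (49/2) = 2401/4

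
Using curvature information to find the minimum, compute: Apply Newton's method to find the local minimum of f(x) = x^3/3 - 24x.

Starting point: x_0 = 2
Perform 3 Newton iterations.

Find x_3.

f(x) = x^3/3 - 24x
f'(x) = x^2 - 24, f''(x) = 2x
Newton update: x_{n+1} = x_n - (x_n^2 - 24)/(2*x_n)
Step 1: x_0 = 2, f'=-20, f''=4, x_1 = 7
Step 2: x_1 = 7, f'=25, f''=14, x_2 = 73/14
Step 3: x_2 = 73/14, f'=625/196, f''=73/7, x_3 = 10033/2044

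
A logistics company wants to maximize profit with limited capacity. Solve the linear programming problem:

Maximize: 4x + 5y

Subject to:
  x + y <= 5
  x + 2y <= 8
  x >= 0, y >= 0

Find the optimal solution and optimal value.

Feasible vertices: (0, 0), (0, 4), (2, 3), (5, 0)
Objective 4x + 5y at each:
  (0, 0): 0
  (0, 4): 20
  (2, 3): 23
  (5, 0): 20
Maximum is 23 at (2, 3).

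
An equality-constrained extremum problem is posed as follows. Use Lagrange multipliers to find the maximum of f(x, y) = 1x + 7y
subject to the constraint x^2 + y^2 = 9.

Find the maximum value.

Set up Lagrange conditions: grad f = lambda * grad g
  1 = 2*lambda*x
  7 = 2*lambda*y
From these: x/y = 1/7, so x = 1t, y = 7t for some t.
Substitute into constraint: (1t)^2 + (7t)^2 = 9
  t^2 * 50 = 9
  t = sqrt(9/50)
Maximum = 1*x + 7*y = (1^2 + 7^2)*t = 50 * sqrt(9/50) = sqrt(450)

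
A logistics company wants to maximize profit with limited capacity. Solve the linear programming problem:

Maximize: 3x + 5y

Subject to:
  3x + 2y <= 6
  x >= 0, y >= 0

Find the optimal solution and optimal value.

The feasible region has vertices at [(0, 0), (2, 0), (0, 3)].
Checking objective 3x + 5y at each vertex:
  (0, 0): 3*0 + 5*0 = 0
  (2, 0): 3*2 + 5*0 = 6
  (0, 3): 3*0 + 5*3 = 15
Maximum is 15 at (0, 3).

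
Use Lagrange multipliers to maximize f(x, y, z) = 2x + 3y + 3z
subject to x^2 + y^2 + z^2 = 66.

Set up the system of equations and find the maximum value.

Lagrange conditions: 2 = 2*lambda*x, 3 = 2*lambda*y, 3 = 2*lambda*z
So x:2 = y:3 = z:3, i.e. x = 2t, y = 3t, z = 3t
Constraint: t^2*(2^2 + 3^2 + 3^2) = 66
  t^2 * 22 = 66  =>  t = sqrt(3)
Maximum = 2*2t + 3*3t + 3*3t = 22*sqrt(3) = sqrt(1452)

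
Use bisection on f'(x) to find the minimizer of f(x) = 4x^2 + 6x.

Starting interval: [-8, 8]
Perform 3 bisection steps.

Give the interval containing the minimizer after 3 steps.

Finding critical point of f(x) = 4x^2 + 6x using bisection on f'(x) = 8x + 6.
f'(x) = 0 when x = -3/4.
Starting interval: [-8, 8]
Step 1: mid = 0, f'(mid) = 6, new interval = [-8, 0]
Step 2: mid = -4, f'(mid) = -26, new interval = [-4, 0]
Step 3: mid = -2, f'(mid) = -10, new interval = [-2, 0]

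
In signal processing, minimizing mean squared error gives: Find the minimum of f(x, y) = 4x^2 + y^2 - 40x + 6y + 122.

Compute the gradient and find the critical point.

f(x,y) = 4x^2 + y^2 - 40x + 6y + 122
df/dx = 8x + (-40) = 0  =>  x = 5
df/dy = 2y + (6) = 0  =>  y = -3
f(5, -3) = 4*(5)^2 + 1*(-3)^2 + -40*(5) + 6*(-3) + 122 = 13
Hessian is diagonal with entries 8, 2 > 0, so this is a minimum.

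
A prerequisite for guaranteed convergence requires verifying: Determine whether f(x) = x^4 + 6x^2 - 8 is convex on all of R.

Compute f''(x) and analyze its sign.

f(x) = x^4 + 6x^2 - 8
f'(x) = 4x^3 + 12x
f''(x) = 12x^2 + 12
f''(x) = 12x^2 + 12 >= 12 > 0 for all x
Therefore, f is convex on R.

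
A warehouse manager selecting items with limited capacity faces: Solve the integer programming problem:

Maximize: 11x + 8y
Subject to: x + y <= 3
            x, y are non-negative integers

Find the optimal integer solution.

Objective: 11x + 8y, constraint: x + y <= 3
Coefficient of x is 11 >= coefficient of y is 8, so allocate the entire budget to x.
Optimal: x = 3, y = 0, value = 33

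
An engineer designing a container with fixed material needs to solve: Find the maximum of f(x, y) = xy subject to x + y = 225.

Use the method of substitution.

Substitute y = 225 - x into f(x,y) = xy:
g(x) = x(225 - x) = 225x - x^2
g'(x) = 225 - 2x = 0  =>  x = 225/2
y = 225 - 225/2 = 225/2
Maximum value = (225/2) * (225/2) = 50625/4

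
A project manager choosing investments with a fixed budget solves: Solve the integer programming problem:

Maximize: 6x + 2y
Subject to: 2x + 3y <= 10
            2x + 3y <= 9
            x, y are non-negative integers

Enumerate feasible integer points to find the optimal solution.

Constraint 1: 2x + 3y <= 10
Constraint 2: 2x + 3y <= 9
Feasible x range (need y >= 0): 0 <= x <= min(10/2, 9/2) => x in {0, ..., 4}.
Enumerate feasible integer points row by row (the coefficient of y is 2 > 0, so for each x the largest feasible y gives the best value):
  x = 0: y <= min((10 - 2*0)/3, (9 - 2*0)/3) => y in {0, ..., 3}; best 6*0 + 2*3 = 6
  x = 1: y <= min((10 - 2*1)/3, (9 - 2*1)/3) => y in {0, ..., 2}; best 6*1 + 2*2 = 10
  x = 2: y <= min((10 - 2*2)/3, (9 - 2*2)/3) => y in {0, ..., 1}; best 6*2 + 2*1 = 14
  x = 3: y <= min((10 - 2*3)/3, (9 - 2*3)/3) => y in {0, ..., 1}; best 6*3 + 2*1 = 20
  x = 4: y <= min((10 - 2*4)/3, (9 - 2*4)/3) => y in {0}; best 6*4 + 2*0 = 24
The maximum 6x + 2y = 24 is achieved at x = 4, y = 0.
Check: 2*4 + 3*0 = 8 <= 10 and 2*4 + 3*0 = 8 <= 9.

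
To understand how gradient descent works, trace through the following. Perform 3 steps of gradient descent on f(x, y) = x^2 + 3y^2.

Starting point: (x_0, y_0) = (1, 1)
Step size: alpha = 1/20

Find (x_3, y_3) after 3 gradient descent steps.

f(x,y) = x^2 + 3y^2
grad_x = 2x + 0y, grad_y = 6y + 0x
Step 1: grad = (2, 6), (9/10, 7/10)
Step 2: grad = (9/5, 21/5), (81/100, 49/100)
Step 3: grad = (81/50, 147/50), (729/1000, 343/1000)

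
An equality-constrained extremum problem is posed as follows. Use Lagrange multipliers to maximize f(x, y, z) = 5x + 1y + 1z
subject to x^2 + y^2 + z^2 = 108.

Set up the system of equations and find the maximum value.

Lagrange conditions: 5 = 2*lambda*x, 1 = 2*lambda*y, 1 = 2*lambda*z
So x:5 = y:1 = z:1, i.e. x = 5t, y = 1t, z = 1t
Constraint: t^2*(5^2 + 1^2 + 1^2) = 108
  t^2 * 27 = 108  =>  t = sqrt(4)
Maximum = 5*5t + 1*1t + 1*1t = 27*sqrt(4) = 54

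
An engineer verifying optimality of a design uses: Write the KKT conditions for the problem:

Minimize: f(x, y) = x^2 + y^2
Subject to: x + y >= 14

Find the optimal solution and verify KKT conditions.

KKT conditions for min x^2 + y^2 s.t. x + y >= 14:
Stationarity: 2x = mu, 2y = mu
So x = y = mu/2.
Complementary slackness: mu*(x + y - 14) = 0
Primal feasibility: x + y >= 14; dual feasibility: mu >= 0
If mu = 0 then x = y = 0, but 0 + 0 < 14 is infeasible, so the constraint is active.
Constraint active: x + y = 2*(mu/2) = 14 => mu = 14
x = y = 7, f = 98
Verify: stationarity 2*7 = 14 = mu; primal 7 + 7 = 14 >= 14; dual mu = 14 >= 0; complementary slackness 14*(14 - 14) = 0. All KKT conditions hold.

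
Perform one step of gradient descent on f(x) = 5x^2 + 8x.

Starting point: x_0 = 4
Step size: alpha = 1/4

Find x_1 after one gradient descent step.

f(x) = 5x^2 + 8x
f'(x) = 10x + 8
f'(4) = 10*4 + (8) = 48
x_1 = x_0 - alpha * f'(x_0) = 4 - 1/4 * 48 = -8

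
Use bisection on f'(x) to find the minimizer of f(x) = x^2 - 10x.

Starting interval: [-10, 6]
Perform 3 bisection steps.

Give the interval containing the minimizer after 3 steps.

Finding critical point of f(x) = x^2 - 10x using bisection on f'(x) = 2x + -10.
f'(x) = 0 when x = 5.
Starting interval: [-10, 6]
Step 1: mid = -2, f'(mid) = -14, new interval = [-2, 6]
Step 2: mid = 2, f'(mid) = -6, new interval = [2, 6]
Step 3: mid = 4, f'(mid) = -2, new interval = [4, 6]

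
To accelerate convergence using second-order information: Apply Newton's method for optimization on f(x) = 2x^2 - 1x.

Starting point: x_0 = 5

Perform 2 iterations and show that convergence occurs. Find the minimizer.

f(x) = 2x^2 - 1x, f'(x) = 4x + (-1), f''(x) = 4
Step 1: f'(5) = 19, x_1 = 5 - 19/4 = 1/4
Step 2: f'(1/4) = 0, x_2 = 1/4 (converged)
Newton's method converges in 1 step for quadratics.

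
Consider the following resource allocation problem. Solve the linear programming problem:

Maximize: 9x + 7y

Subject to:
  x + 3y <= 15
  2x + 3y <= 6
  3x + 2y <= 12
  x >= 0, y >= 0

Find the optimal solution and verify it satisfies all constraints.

Feasible vertices: (0, 0), (0, 2), (3, 0)
Objective 9x + 7y at each vertex:
  (0, 0): 0
  (0, 2): 14
  (3, 0): 27
Maximum is 27 at (3, 0).
Verify constraints at (x, y) = (3, 0):
  1*3 + 3*0 = 3 <= 15
  2*3 + 3*0 = 6 <= 6 (active)
  3*3 + 2*0 = 9 <= 12
  x = 3 >= 0, y = 0 >= 0. All constraints satisfied.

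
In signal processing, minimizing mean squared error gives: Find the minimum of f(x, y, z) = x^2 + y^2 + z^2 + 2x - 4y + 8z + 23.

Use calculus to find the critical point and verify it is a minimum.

f(x,y,z) = x^2 + y^2 + z^2 + 2x - 4y + 8z + 23
df/dx = 2x + (2) = 0 => x = -1
df/dy = 2y + (-4) = 0 => y = 2
df/dz = 2z + (8) = 0 => z = -4
f(-1,2,-4) = 1*(-1)^2 + 1*(2)^2 + 1*(-4)^2 + 2*(-1) + -4*(2) + 8*(-4) + 23 = 2
Hessian is diagonal with entries 2, 2, 2 > 0, confirmed minimum.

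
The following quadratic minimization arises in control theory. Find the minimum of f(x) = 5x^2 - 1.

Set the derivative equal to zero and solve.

f(x) = 5x^2 - 1
f'(x) = 10x + (0) = 0
x = 0/10 = 0
f(0) = -1
Since f''(x) = 10 > 0, this is a minimum.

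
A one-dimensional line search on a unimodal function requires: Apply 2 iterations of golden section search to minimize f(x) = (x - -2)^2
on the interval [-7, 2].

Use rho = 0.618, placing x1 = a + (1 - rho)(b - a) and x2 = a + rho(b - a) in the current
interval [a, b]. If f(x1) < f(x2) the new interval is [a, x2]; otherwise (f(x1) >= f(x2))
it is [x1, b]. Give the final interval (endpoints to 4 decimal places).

Golden section search for min of f(x) = (x - -2)^2 on [-7, 2].
Each step: x1 = a + (1 - rho)(b - a), x2 = a + rho(b - a); if f(x1) < f(x2) keep [a, x2], otherwise keep [x1, b].
Step 1: [-7.0000, 2.0000], x1=-3.5620 (f=2.4398), x2=-1.4380 (f=0.3158); f(x1) > f(x2) => keep [-3.5620, 2.0000]
Step 2: [-3.5620, 2.0000], x1=-1.4373 (f=0.3166), x2=-0.1247 (f=3.5168); f(x1) < f(x2) => keep [-3.5620, -0.1247]
Final interval: [-3.5620, -0.1247]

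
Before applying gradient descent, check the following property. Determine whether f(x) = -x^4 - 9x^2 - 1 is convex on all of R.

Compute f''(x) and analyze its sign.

f(x) = -x^4 - 9x^2 - 1
f'(x) = -4x^3 + -18x
f''(x) = -12x^2 + -18
f''(x) = -12x^2 + -18 <= -18 < 0 for all x
Therefore, f is concave on R.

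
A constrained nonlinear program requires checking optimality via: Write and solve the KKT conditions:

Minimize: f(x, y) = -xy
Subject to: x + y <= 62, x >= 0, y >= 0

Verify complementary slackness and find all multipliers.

Problem: min -xy s.t. x + y <= 62 (multiplier lambda), x >= 0 (mu_x), y >= 0 (mu_y)
KKT stationarity: -y + lambda - mu_x = 0, -x + lambda - mu_y = 0, with lambda, mu_x, mu_y >= 0
Complementary slackness: lambda*(x + y - 62) = 0, mu_x*x = 0, mu_y*y = 0
If lambda = 0: y = -mu_x <= 0 and x = -mu_y <= 0 force x = y = 0 with f = 0; but x = y = 31 is feasible with f = -961 < 0, so this is not the minimum. Hence lambda > 0 and x + y = 62.
Try x > 0, y > 0 (so mu_x = mu_y = 0): y = lambda, x = lambda => x = y = lambda
x + y = 62 => 2*lambda = 62 => lambda = 31
x* = y* = 31 > 0, consistent with mu_x = mu_y = 0.
(Any feasible point with x = 0 or y = 0 has f = 0 > -961, so the minimum is not on those boundaries.)
min(-xy) = -961 (i.e. max xy = 961)
Multipliers: lambda = 31, mu_x = 0, mu_y = 0
Complementary slackness: lambda*(x + y - 62) = 31*(31 + 31 - 62) = 0, mu_x*x = 0*31 = 0, mu_y*y = 0*31 = 0. Satisfied.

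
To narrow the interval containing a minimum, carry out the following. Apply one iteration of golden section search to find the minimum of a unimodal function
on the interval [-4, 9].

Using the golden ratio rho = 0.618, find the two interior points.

Golden section search on [-4, 9].
Golden ratio rho = 0.618 (approx).
Interior points:
  x_1 = -4 + (1-0.618)*13 = 0.9660
  x_2 = -4 + 0.618*13 = 4.0340
Compare f(x_1) and f(x_2) to determine which subinterval to keep.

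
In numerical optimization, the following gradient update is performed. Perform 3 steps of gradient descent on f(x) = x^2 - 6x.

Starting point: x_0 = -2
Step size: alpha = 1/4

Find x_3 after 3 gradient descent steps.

f(x) = x^2 - 6x, f'(x) = 2x + (-6)
Step 1: f'(-2) = -10, x_1 = -2 - 1/4 * -10 = 1/2
Step 2: f'(1/2) = -5, x_2 = 1/2 - 1/4 * -5 = 7/4
Step 3: f'(7/4) = -5/2, x_3 = 7/4 - 1/4 * -5/2 = 19/8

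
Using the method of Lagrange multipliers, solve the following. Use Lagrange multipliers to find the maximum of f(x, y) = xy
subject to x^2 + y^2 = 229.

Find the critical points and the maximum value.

Lagrange conditions: y = 2*lambda*x and x = 2*lambda*y
If x = 0 then y = 0, violating the constraint, so x, y != 0.
Dividing: y/x = x/y => x^2 = y^2 => y = x or y = -x
Constraint: 2x^2 = 229 => x^2 = 229/2 => x = +/-sqrt(229/2)
Critical points: (sqrt(229/2), sqrt(229/2)), (-sqrt(229/2), -sqrt(229/2)), (sqrt(229/2), -sqrt(229/2)), (-sqrt(229/2), sqrt(229/2))
  y = x:  xy = x^2 = 229/2  at (sqrt(229/2), sqrt(229/2)) and (-sqrt(229/2), -sqrt(229/2))
  y = -x: xy = -x^2 = -229/2 at (sqrt(229/2), -sqrt(229/2)) and (-sqrt(229/2), sqrt(229/2))
Maximum xy = 229/2 at (sqrt(229/2), sqrt(229/2)) and (-sqrt(229/2), -sqrt(229/2))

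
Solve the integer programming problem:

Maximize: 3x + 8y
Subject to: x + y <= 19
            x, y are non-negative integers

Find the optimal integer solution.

Objective: 3x + 8y, constraint: x + y <= 19
Coefficient of y is 8 > coefficient of x is 3, so allocate the entire budget to y.
Optimal: x = 0, y = 19, value = 152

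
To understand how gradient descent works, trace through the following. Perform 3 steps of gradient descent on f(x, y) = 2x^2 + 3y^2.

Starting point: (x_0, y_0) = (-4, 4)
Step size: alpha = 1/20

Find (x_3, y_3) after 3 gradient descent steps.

f(x,y) = 2x^2 + 3y^2
grad_x = 4x + 0y, grad_y = 6y + 0x
Step 1: grad = (-16, 24), (-16/5, 14/5)
Step 2: grad = (-64/5, 84/5), (-64/25, 49/25)
Step 3: grad = (-256/25, 294/25), (-256/125, 343/250)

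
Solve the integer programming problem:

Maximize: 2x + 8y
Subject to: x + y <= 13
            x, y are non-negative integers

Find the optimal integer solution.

Objective: 2x + 8y, constraint: x + y <= 13
Coefficient of y is 8 > coefficient of x is 2, so allocate the entire budget to y.
Optimal: x = 0, y = 13, value = 104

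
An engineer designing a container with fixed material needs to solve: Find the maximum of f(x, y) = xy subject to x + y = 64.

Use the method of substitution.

Substitute y = 64 - x into f(x,y) = xy:
g(x) = x(64 - x) = 64x - x^2
g'(x) = 64 - 2x = 0  =>  x = 32
y = 64 - 32 = 32
Maximum value = 32 * 32 = 1024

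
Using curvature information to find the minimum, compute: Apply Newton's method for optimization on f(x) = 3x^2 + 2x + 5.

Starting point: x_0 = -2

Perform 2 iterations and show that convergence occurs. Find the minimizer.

f(x) = 3x^2 + 2x + 5, f'(x) = 6x + (2), f''(x) = 6
Step 1: f'(-2) = -10, x_1 = -2 - -10/6 = -1/3
Step 2: f'(-1/3) = 0, x_2 = -1/3 (converged)
Newton's method converges in 1 step for quadratics.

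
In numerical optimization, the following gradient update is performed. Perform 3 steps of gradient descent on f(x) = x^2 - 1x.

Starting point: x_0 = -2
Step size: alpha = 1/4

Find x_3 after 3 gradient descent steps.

f(x) = x^2 - 1x, f'(x) = 2x + (-1)
Step 1: f'(-2) = -5, x_1 = -2 - 1/4 * -5 = -3/4
Step 2: f'(-3/4) = -5/2, x_2 = -3/4 - 1/4 * -5/2 = -1/8
Step 3: f'(-1/8) = -5/4, x_3 = -1/8 - 1/4 * -5/4 = 3/16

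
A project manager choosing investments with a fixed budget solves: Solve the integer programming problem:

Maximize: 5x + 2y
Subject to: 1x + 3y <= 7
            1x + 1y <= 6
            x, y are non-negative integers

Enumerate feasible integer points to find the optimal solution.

Constraint 1: 1x + 3y <= 7
Constraint 2: 1x + 1y <= 6
Feasible x range (need y >= 0): 0 <= x <= min(7/1, 6/1) => x in {0, ..., 6}.
Enumerate feasible integer points row by row (the coefficient of y is 2 > 0, so for each x the largest feasible y gives the best value):
  x = 0: y <= min((7 - 1*0)/3, (6 - 1*0)/1) => y in {0, ..., 2}; best 5*0 + 2*2 = 4
  x = 1: y <= min((7 - 1*1)/3, (6 - 1*1)/1) => y in {0, ..., 2}; best 5*1 + 2*2 = 9
  x = 2: y <= min((7 - 1*2)/3, (6 - 1*2)/1) => y in {0, ..., 1}; best 5*2 + 2*1 = 12
  x = 3: y <= min((7 - 1*3)/3, (6 - 1*3)/1) => y in {0, ..., 1}; best 5*3 + 2*1 = 17
  x = 4: y <= min((7 - 1*4)/3, (6 - 1*4)/1) => y in {0, ..., 1}; best 5*4 + 2*1 = 22
  x = 5: y <= min((7 - 1*5)/3, (6 - 1*5)/1) => y in {0}; best 5*5 + 2*0 = 25
  x = 6: y <= min((7 - 1*6)/3, (6 - 1*6)/1) => y in {0}; best 5*6 + 2*0 = 30
The maximum 5x + 2y = 30 is achieved at x = 6, y = 0.
Check: 1*6 + 3*0 = 6 <= 7 and 1*6 + 1*0 = 6 <= 6.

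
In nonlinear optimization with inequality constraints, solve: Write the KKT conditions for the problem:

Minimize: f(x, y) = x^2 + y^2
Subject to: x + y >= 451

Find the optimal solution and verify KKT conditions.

KKT conditions for min x^2 + y^2 s.t. x + y >= 451:
Stationarity: 2x = mu, 2y = mu
So x = y = mu/2.
Complementary slackness: mu*(x + y - 451) = 0
Primal feasibility: x + y >= 451; dual feasibility: mu >= 0
If mu = 0 then x = y = 0, but 0 + 0 < 451 is infeasible, so the constraint is active.
Constraint active: x + y = 2*(mu/2) = 451 => mu = 451
x = y = 451/2, f = 203401/2
Verify: stationarity 2*(451/2) = 451 = mu; primal 451/2 + 451/2 = 451 >= 451; dual mu = 451 >= 0; complementary slackness 451*(451 - 451) = 0. All KKT conditions hold.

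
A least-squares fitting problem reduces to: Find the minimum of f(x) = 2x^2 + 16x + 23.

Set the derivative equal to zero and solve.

f(x) = 2x^2 + 16x + 23
f'(x) = 4x + (16) = 0
x = -16/4 = -4
f(-4) = -9
Since f''(x) = 4 > 0, this is a minimum.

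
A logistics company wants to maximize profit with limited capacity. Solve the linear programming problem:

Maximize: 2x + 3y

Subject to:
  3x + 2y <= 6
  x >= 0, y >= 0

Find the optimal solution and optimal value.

The feasible region has vertices at [(0, 0), (2, 0), (0, 3)].
Checking objective 2x + 3y at each vertex:
  (0, 0): 2*0 + 3*0 = 0
  (2, 0): 2*2 + 3*0 = 4
  (0, 3): 2*0 + 3*3 = 9
Maximum is 9 at (0, 3).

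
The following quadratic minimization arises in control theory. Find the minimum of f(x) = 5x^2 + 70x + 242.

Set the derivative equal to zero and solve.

f(x) = 5x^2 + 70x + 242
f'(x) = 10x + (70) = 0
x = -70/10 = -7
f(-7) = -3
Since f''(x) = 10 > 0, this is a minimum.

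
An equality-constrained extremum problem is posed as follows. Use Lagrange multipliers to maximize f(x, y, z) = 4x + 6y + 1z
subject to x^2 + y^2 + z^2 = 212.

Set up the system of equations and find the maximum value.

Lagrange conditions: 4 = 2*lambda*x, 6 = 2*lambda*y, 1 = 2*lambda*z
So x:4 = y:6 = z:1, i.e. x = 4t, y = 6t, z = 1t
Constraint: t^2*(4^2 + 6^2 + 1^2) = 212
  t^2 * 53 = 212  =>  t = sqrt(4)
Maximum = 4*4t + 6*6t + 1*1t = 53*sqrt(4) = 106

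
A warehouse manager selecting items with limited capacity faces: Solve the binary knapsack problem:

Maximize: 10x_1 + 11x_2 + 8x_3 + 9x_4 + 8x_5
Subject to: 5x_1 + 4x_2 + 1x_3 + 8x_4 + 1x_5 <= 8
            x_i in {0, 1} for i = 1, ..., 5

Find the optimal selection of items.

Items: item 1 (v=10, w=5), item 2 (v=11, w=4), item 3 (v=8, w=1), item 4 (v=9, w=8), item 5 (v=8, w=1)
Capacity: 8
Checking all 32 subsets (w = total weight, v = total value):
  {}: w = 0, v = 0
  {1}: w = 5, v = 10
  {2}: w = 4, v = 11
  {3}: w = 1, v = 8
  {4}: w = 8, v = 9
  {5}: w = 1, v = 8
  {1, 2}: w = 9 > 8, infeasible
  {1, 3}: w = 6, v = 18
  {1, 4}: w = 13 > 8, infeasible
  {1, 5}: w = 6, v = 18
  {2, 3}: w = 5, v = 19
  {2, 4}: w = 12 > 8, infeasible
  {2, 5}: w = 5, v = 19
  {3, 4}: w = 9 > 8, infeasible
  {3, 5}: w = 2, v = 16
  {4, 5}: w = 9 > 8, infeasible
  {1, 2, 3}: w = 10 > 8, infeasible
  {1, 2, 4}: w = 17 > 8, infeasible
  {1, 2, 5}: w = 10 > 8, infeasible
  {1, 3, 4}: w = 14 > 8, infeasible
  {1, 3, 5}: w = 7, v = 26
  {1, 4, 5}: w = 14 > 8, infeasible
  {2, 3, 4}: w = 13 > 8, infeasible
  {2, 3, 5}: w = 6, v = 27
  {2, 4, 5}: w = 13 > 8, infeasible
  {3, 4, 5}: w = 10 > 8, infeasible
  {1, 2, 3, 4}: w = 18 > 8, infeasible
  {1, 2, 3, 5}: w = 11 > 8, infeasible
  {1, 2, 4, 5}: w = 18 > 8, infeasible
  {1, 3, 4, 5}: w = 15 > 8, infeasible
  {2, 3, 4, 5}: w = 14 > 8, infeasible
  {1, 2, 3, 4, 5}: w = 19 > 8, infeasible
Best feasible subset: items [2, 3, 5]
Total weight: 6 <= 8, total value: 27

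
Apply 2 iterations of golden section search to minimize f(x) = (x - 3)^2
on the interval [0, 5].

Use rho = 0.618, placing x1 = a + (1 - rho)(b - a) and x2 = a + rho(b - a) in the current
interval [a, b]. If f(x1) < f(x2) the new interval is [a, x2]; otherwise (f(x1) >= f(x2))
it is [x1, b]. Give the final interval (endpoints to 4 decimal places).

Golden section search for min of f(x) = (x - 3)^2 on [0, 5].
Each step: x1 = a + (1 - rho)(b - a), x2 = a + rho(b - a); if f(x1) < f(x2) keep [a, x2], otherwise keep [x1, b].
Step 1: [0.0000, 5.0000], x1=1.9100 (f=1.1881), x2=3.0900 (f=0.0081); f(x1) > f(x2) => keep [1.9100, 5.0000]
Step 2: [1.9100, 5.0000], x1=3.0904 (f=0.0082), x2=3.8196 (f=0.6718); f(x1) < f(x2) => keep [1.9100, 3.8196]
Final interval: [1.9100, 3.8196]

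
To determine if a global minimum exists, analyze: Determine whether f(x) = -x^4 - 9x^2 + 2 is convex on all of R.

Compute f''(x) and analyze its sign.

f(x) = -x^4 - 9x^2 + 2
f'(x) = -4x^3 + -18x
f''(x) = -12x^2 + -18
f''(x) = -12x^2 + -18 <= -18 < 0 for all x
Therefore, f is concave on R.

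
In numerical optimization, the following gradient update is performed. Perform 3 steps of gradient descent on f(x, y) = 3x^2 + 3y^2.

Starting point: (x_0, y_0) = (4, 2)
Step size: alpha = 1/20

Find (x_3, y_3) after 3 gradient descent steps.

f(x,y) = 3x^2 + 3y^2
grad_x = 6x + 0y, grad_y = 6y + 0x
Step 1: grad = (24, 12), (14/5, 7/5)
Step 2: grad = (84/5, 42/5), (49/25, 49/50)
Step 3: grad = (294/25, 147/25), (343/250, 343/500)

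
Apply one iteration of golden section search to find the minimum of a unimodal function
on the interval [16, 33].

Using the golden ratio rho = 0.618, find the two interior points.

Golden section search on [16, 33].
Golden ratio rho = 0.618 (approx).
Interior points:
  x_1 = 16 + (1-0.618)*17 = 22.4940
  x_2 = 16 + 0.618*17 = 26.5060
Compare f(x_1) and f(x_2) to determine which subinterval to keep.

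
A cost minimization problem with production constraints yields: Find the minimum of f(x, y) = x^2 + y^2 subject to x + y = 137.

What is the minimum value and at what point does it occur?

Substitute y = 137 - x into f(x,y) = x^2 + y^2:
g(x) = x^2 + (137 - x)^2 = 2x^2 - 274x + 18769
g'(x) = 4x - 274 = 0  =>  x = 137/2
y = 137 - 137/2 = 137/2
Minimum value = (137/2)^2 + (137/2)^2 = 18769/2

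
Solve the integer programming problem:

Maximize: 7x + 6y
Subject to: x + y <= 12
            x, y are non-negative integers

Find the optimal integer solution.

Objective: 7x + 6y, constraint: x + y <= 12
Coefficient of x is 7 >= coefficient of y is 6, so allocate the entire budget to x.
Optimal: x = 12, y = 0, value = 84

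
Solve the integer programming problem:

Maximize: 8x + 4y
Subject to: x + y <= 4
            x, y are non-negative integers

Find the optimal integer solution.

Objective: 8x + 4y, constraint: x + y <= 4
Coefficient of x is 8 >= coefficient of y is 4, so allocate the entire budget to x.
Optimal: x = 4, y = 0, value = 32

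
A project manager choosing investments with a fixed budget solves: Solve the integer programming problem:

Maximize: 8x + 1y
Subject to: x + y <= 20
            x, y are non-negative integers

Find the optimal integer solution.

Objective: 8x + 1y, constraint: x + y <= 20
Coefficient of x is 8 >= coefficient of y is 1, so allocate the entire budget to x.
Optimal: x = 20, y = 0, value = 160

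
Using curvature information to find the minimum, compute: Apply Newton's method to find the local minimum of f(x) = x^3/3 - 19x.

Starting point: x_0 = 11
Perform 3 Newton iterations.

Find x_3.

f(x) = x^3/3 - 19x
f'(x) = x^2 - 19, f''(x) = 2x
Newton update: x_{n+1} = x_n - (x_n^2 - 19)/(2*x_n)
Step 1: x_0 = 11, f'=102, f''=22, x_1 = 70/11
Step 2: x_1 = 70/11, f'=2601/121, f''=140/11, x_2 = 7199/1540
Step 3: x_2 = 7199/1540, f'=6765201/2371600, f''=7199/770, x_3 = 96886001/22172920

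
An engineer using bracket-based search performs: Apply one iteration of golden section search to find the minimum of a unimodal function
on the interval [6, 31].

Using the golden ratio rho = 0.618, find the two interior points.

Golden section search on [6, 31].
Golden ratio rho = 0.618 (approx).
Interior points:
  x_1 = 6 + (1-0.618)*25 = 15.5500
  x_2 = 6 + 0.618*25 = 21.4500
Compare f(x_1) and f(x_2) to determine which subinterval to keep.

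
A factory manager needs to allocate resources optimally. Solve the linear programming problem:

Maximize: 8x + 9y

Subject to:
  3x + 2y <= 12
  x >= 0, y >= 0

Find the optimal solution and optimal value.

The feasible region has vertices at [(0, 0), (4, 0), (0, 6)].
Checking objective 8x + 9y at each vertex:
  (0, 0): 8*0 + 9*0 = 0
  (4, 0): 8*4 + 9*0 = 32
  (0, 6): 8*0 + 9*6 = 54
Maximum is 54 at (0, 6).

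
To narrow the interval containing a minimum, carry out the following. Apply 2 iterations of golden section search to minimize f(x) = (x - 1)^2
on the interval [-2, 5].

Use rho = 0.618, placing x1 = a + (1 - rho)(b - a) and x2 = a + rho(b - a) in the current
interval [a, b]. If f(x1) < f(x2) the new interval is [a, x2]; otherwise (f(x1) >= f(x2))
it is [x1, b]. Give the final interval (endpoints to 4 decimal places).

Golden section search for min of f(x) = (x - 1)^2 on [-2, 5].
Each step: x1 = a + (1 - rho)(b - a), x2 = a + rho(b - a); if f(x1) < f(x2) keep [a, x2], otherwise keep [x1, b].
Step 1: [-2.0000, 5.0000], x1=0.6740 (f=0.1063), x2=2.3260 (f=1.7583); f(x1) < f(x2) => keep [-2.0000, 2.3260]
Step 2: [-2.0000, 2.3260], x1=-0.3475 (f=1.8157), x2=0.6735 (f=0.1066); f(x1) > f(x2) => keep [-0.3475, 2.3260]
Final interval: [-0.3475, 2.3260]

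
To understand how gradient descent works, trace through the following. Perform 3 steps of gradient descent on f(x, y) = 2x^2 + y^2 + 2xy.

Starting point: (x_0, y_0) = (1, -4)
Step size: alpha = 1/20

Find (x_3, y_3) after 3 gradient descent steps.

f(x,y) = 2x^2 + y^2 + 2xy
grad_x = 4x + 2y, grad_y = 2y + 2x
Step 1: grad = (-4, -6), (6/5, -37/10)
Step 2: grad = (-13/5, -5), (133/100, -69/20)
Step 3: grad = (-79/50, -106/25), (1409/1000, -1619/500)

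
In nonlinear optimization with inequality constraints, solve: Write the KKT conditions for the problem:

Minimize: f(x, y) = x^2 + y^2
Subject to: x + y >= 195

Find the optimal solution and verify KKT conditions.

KKT conditions for min x^2 + y^2 s.t. x + y >= 195:
Stationarity: 2x = mu, 2y = mu
So x = y = mu/2.
Complementary slackness: mu*(x + y - 195) = 0
Primal feasibility: x + y >= 195; dual feasibility: mu >= 0
If mu = 0 then x = y = 0, but 0 + 0 < 195 is infeasible, so the constraint is active.
Constraint active: x + y = 2*(mu/2) = 195 => mu = 195
x = y = 195/2, f = 38025/2
Verify: stationarity 2*(195/2) = 195 = mu; primal 195/2 + 195/2 = 195 >= 195; dual mu = 195 >= 0; complementary slackness 195*(195 - 195) = 0. All KKT conditions hold.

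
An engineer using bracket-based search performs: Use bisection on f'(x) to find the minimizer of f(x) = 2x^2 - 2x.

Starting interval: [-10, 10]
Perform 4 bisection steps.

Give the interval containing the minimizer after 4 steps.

Finding critical point of f(x) = 2x^2 - 2x using bisection on f'(x) = 4x + -2.
f'(x) = 0 when x = 1/2.
Starting interval: [-10, 10]
Step 1: mid = 0, f'(mid) = -2, new interval = [0, 10]
Step 2: mid = 5, f'(mid) = 18, new interval = [0, 5]
Step 3: mid = 5/2, f'(mid) = 8, new interval = [0, 5/2]
Step 4: mid = 5/4, f'(mid) = 3, new interval = [0, 5/4]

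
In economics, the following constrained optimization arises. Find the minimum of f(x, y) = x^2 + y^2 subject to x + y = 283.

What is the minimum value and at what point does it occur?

Substitute y = 283 - x into f(x,y) = x^2 + y^2:
g(x) = x^2 + (283 - x)^2 = 2x^2 - 566x + 80089
g'(x) = 4x - 566 = 0  =>  x = 283/2
y = 283 - 283/2 = 283/2
Minimum value = (283/2)^2 + (283/2)^2 = 80089/2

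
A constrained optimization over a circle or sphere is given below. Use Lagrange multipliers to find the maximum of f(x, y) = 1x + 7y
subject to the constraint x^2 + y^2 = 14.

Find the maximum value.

Set up Lagrange conditions: grad f = lambda * grad g
  1 = 2*lambda*x
  7 = 2*lambda*y
From these: x/y = 1/7, so x = 1t, y = 7t for some t.
Substitute into constraint: (1t)^2 + (7t)^2 = 14
  t^2 * 50 = 14
  t = sqrt(14/50)
Maximum = 1*x + 7*y = (1^2 + 7^2)*t = 50 * sqrt(14/50) = sqrt(700)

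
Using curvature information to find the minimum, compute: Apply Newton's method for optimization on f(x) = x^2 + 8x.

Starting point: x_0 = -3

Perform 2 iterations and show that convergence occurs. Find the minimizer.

f(x) = x^2 + 8x, f'(x) = 2x + (8), f''(x) = 2
Step 1: f'(-3) = 2, x_1 = -3 - 2/2 = -4
Step 2: f'(-4) = 0, x_2 = -4 (converged)
Newton's method converges in 1 step for quadratics.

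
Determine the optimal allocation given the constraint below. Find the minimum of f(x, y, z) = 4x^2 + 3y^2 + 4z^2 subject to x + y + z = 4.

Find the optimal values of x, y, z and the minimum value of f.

Using Lagrange multipliers on f = 4x^2 + 3y^2 + 4z^2 with constraint x + y + z = 4:
Conditions: 2*4*x = lambda, 2*3*y = lambda, 2*4*z = lambda
So x = lambda/8, y = lambda/6, z = lambda/8
Substituting into constraint: lambda * (5/12) = 4
lambda = 48/5
x = 6/5, y = 8/5, z = 6/5
Minimum value = 96/5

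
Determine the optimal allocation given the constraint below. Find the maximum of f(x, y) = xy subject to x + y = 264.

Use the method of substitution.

Substitute y = 264 - x into f(x,y) = xy:
g(x) = x(264 - x) = 264x - x^2
g'(x) = 264 - 2x = 0  =>  x = 132
y = 264 - 132 = 132
Maximum value = 132 * 132 = 17424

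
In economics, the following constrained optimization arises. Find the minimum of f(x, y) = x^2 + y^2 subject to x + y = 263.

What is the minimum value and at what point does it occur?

Substitute y = 263 - x into f(x,y) = x^2 + y^2:
g(x) = x^2 + (263 - x)^2 = 2x^2 - 526x + 69169
g'(x) = 4x - 526 = 0  =>  x = 263/2
y = 263 - 263/2 = 263/2
Minimum value = (263/2)^2 + (263/2)^2 = 69169/2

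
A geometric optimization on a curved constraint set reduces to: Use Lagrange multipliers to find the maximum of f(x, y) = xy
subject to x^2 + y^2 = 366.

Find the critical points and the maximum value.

Lagrange conditions: y = 2*lambda*x and x = 2*lambda*y
If x = 0 then y = 0, violating the constraint, so x, y != 0.
Dividing: y/x = x/y => x^2 = y^2 => y = x or y = -x
Constraint: 2x^2 = 366 => x^2 = 183 => x = +/-sqrt(183)
Critical points: (sqrt(183), sqrt(183)), (-sqrt(183), -sqrt(183)), (sqrt(183), -sqrt(183)), (-sqrt(183), sqrt(183))
  y = x:  xy = x^2 = 183  at (sqrt(183), sqrt(183)) and (-sqrt(183), -sqrt(183))
  y = -x: xy = -x^2 = -183 at (sqrt(183), -sqrt(183)) and (-sqrt(183), sqrt(183))
Maximum xy = 183 at (sqrt(183), sqrt(183)) and (-sqrt(183), -sqrt(183))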